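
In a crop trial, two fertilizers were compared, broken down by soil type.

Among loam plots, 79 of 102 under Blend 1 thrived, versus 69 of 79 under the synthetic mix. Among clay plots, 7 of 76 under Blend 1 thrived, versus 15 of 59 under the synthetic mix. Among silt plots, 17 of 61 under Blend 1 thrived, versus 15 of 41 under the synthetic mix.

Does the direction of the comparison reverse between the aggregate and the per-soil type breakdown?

No

Loam: Blend 1 79/102 = 77.5%, the synthetic mix 69/79 = 87.3% → the synthetic mix
Clay: Blend 1 7/76 = 9.2%, the synthetic mix 15/59 = 25.4% → the synthetic mix
Silt: Blend 1 17/61 = 27.9%, the synthetic mix 15/41 = 36.6% → the synthetic mix
Overall: Blend 1 103/239 = 43.1%, the synthetic mix 99/179 = 55.3% → the synthetic mix
The synthetic mix wins overall and in every soil group — no reversal.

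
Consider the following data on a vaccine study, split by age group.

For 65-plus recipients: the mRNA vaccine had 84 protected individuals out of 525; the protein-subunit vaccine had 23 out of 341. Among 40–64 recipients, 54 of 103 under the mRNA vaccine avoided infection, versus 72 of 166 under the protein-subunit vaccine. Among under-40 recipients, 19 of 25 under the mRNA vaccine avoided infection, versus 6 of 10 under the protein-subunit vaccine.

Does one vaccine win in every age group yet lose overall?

65-plus: the mRNA vaccine 84/525 = 16.0%, the protein-subunit vaccine 23/341 = 6.7% → the mRNA vaccine
40–64: the mRNA vaccine 54/103 = 52.4%, the protein-subunit vaccine 72/166 = 43.4% → the mRNA vaccine
Under-40: the mRNA vaccine 19/25 = 76.0%, the protein-subunit vaccine 6/10 = 60.0% → the mRNA vaccine
Overall: the mRNA vaccine 157/653 = 24.0%, the protein-subunit vaccine 101/517 = 19.5% → the mRNA vaccine
The mRNA vaccine wins overall and in every age group — no reversal.

No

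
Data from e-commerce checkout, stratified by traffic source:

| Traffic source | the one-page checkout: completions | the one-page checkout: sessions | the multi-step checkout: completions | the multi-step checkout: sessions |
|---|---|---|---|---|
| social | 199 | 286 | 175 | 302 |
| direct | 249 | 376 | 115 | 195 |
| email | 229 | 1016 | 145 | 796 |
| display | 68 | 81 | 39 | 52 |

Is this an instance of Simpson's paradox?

Social: the one-page checkout 199/286 = 69.6%, the multi-step checkout 175/302 = 57.9% → the one-page checkout
Direct: the one-page checkout 249/376 = 66.2%, the multi-step checkout 115/195 = 59.0% → the one-page checkout
Email: the one-page checkout 229/1016 = 22.5%, the multi-step checkout 145/796 = 18.2% → the one-page checkout
Display: the one-page checkout 68/81 = 84.0%, the multi-step checkout 39/52 = 75.0% → the one-page checkout
Overall: the one-page checkout 745/1759 = 42.4%, the multi-step checkout 474/1345 = 35.2% → the one-page checkout
The one-page checkout wins overall and in every traffic group — no reversal.

No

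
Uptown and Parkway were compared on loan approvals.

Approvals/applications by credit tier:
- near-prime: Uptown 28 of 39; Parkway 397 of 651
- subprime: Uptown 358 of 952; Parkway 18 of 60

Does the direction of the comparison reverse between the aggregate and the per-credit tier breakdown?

Yes

Near-prime: Uptown 28/39 = 71.8%, Parkway 397/651 = 61.0% → Uptown
Subprime: Uptown 358/952 = 37.6%, Parkway 18/60 = 30.0% → Uptown
Overall: Uptown 386/991 = 39.0%, Parkway 415/711 = 58.4% → Parkway
Uptown wins each credit group but Parkway wins overall — the comparison reverses. Uptown's applications skew toward subprime, which has a lower base rate.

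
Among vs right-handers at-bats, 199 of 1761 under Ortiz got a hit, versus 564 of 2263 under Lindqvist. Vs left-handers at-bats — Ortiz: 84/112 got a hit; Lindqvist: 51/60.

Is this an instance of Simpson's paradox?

Vs right-handers: Ortiz 199/1761 = 11.3%, Lindqvist 564/2263 = 24.9% → Lindqvist
Vs left-handers: Ortiz 84/112 = 75.0%, Lindqvist 51/60 = 85.0% → Lindqvist
Overall: Ortiz 283/1873 = 15.1%, Lindqvist 615/2323 = 26.5% → Lindqvist
Lindqvist wins overall and in every pitcher group — no reversal.

No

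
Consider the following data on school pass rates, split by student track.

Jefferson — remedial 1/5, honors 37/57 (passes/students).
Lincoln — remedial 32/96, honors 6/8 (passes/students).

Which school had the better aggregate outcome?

Jefferson

Remedial: Jefferson 1/5 = 20.0%, Lincoln 32/96 = 33.3% → Lincoln
Honors: Jefferson 37/57 = 64.9%, Lincoln 6/8 = 75.0% → Lincoln
Overall: Jefferson 38/62 = 61.3%, Lincoln 38/104 = 36.5% → Jefferson
(Lincoln wins every student group but Jefferson wins overall — Lincoln's students skew toward the low-rate remedial group.)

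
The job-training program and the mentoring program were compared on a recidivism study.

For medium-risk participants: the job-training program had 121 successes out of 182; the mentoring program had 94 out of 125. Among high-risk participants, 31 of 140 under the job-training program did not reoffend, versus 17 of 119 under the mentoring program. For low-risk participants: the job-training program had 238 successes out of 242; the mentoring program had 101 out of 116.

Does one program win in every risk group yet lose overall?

Medium-risk: the job-training program 121/182 = 66.5%, the mentoring program 94/125 = 75.2% → the mentoring program
High-risk: the job-training program 31/140 = 22.1%, the mentoring program 17/119 = 14.3% → the job-training program
Low-risk: the job-training program 238/242 = 98.3%, the mentoring program 101/116 = 87.1% → the job-training program
Overall: the job-training program 390/564 = 69.1%, the mentoring program 212/360 = 58.9% → the job-training program
Neither sweeps: the job-training program wins 2 of 3 groups, the mentoring program wins 1. The job-training program wins overall but not every group — no Simpson reversal.

No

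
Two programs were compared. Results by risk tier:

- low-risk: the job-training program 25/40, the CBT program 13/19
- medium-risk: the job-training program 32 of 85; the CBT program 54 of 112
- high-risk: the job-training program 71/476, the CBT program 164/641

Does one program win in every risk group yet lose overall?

Low-risk: the job-training program 25/40 = 62.5%, the CBT program 13/19 = 68.4% → the CBT program
Medium-risk: the job-training program 32/85 = 37.6%, the CBT program 54/112 = 48.2% → the CBT program
High-risk: the job-training program 71/476 = 14.9%, the CBT program 164/641 = 25.6% → the CBT program
Overall: the job-training program 128/601 = 21.3%, the CBT program 231/772 = 29.9% → the CBT program
The CBT program wins overall and in every risk group — no reversal.

No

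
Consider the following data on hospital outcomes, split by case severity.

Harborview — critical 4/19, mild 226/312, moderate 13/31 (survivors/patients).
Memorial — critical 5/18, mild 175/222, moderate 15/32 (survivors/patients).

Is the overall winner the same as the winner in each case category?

Yes

Critical: Harborview 4/19 = 21.1%, Memorial 5/18 = 27.8% → Memorial
Mild: Harborview 226/312 = 72.4%, Memorial 175/222 = 78.8% → Memorial
Moderate: Harborview 13/31 = 41.9%, Memorial 15/32 = 46.9% → Memorial
Overall: Harborview 243/362 = 67.1%, Memorial 195/272 = 71.7% → Memorial
Memorial wins overall and in every case group — no reversal.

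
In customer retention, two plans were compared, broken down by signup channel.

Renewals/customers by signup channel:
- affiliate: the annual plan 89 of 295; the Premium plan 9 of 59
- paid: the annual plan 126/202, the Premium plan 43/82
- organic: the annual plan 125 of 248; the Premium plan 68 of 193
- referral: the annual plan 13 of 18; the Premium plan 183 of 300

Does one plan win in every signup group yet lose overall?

Affiliate: the annual plan 89/295 = 30.2%, the Premium plan 9/59 = 15.3% → the annual plan
Paid: the annual plan 126/202 = 62.4%, the Premium plan 43/82 = 52.4% → the annual plan
Organic: the annual plan 125/248 = 50.4%, the Premium plan 68/193 = 35.2% → the annual plan
Referral: the annual plan 13/18 = 72.2%, the Premium plan 183/300 = 61.0% → the annual plan
Overall: the annual plan 353/763 = 46.3%, the Premium plan 303/634 = 47.8% → the Premium plan
The annual plan wins each signup group but the Premium plan wins overall — the comparison reverses. The annual plan's customers skew toward affiliate, which has a lower base rate.

Yes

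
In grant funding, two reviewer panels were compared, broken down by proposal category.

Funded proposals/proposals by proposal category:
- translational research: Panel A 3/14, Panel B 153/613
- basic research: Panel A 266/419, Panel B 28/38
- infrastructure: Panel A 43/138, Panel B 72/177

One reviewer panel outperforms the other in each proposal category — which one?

Translational research: Panel A 3/14 = 21.4%, Panel B 153/613 = 25.0% → Panel B
Basic research: Panel A 266/419 = 63.5%, Panel B 28/38 = 73.7% → Panel B
Infrastructure: Panel A 43/138 = 31.2%, Panel B 72/177 = 40.7% → Panel B
Panel B has the higher rate in all 3 groups.

Panel B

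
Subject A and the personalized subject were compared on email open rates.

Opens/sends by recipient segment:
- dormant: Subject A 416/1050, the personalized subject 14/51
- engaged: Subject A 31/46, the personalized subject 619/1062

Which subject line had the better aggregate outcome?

Dormant: Subject A 416/1050 = 39.6%, the personalized subject 14/51 = 27.5% → Subject A
Engaged: Subject A 31/46 = 67.4%, the personalized subject 619/1062 = 58.3% → Subject A
Overall: Subject A 447/1096 = 40.8%, the personalized subject 633/1113 = 56.9% → the personalized subject
(Subject A wins every recipient group but the personalized subject wins overall — Subject A's sends skew toward the low-rate dormant group.)

the personalized subject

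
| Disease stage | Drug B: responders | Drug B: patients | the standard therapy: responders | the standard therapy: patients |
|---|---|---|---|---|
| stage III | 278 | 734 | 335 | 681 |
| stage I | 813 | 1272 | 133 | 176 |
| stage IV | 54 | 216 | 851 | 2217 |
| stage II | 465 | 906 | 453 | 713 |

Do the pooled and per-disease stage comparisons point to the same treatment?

Stage III: Drug B 278/734 = 37.9%, the standard therapy 335/681 = 49.2% → the standard therapy
Stage I: Drug B 813/1272 = 63.9%, the standard therapy 133/176 = 75.6% → the standard therapy
Stage IV: Drug B 54/216 = 25.0%, the standard therapy 851/2217 = 38.4% → the standard therapy
Stage II: Drug B 465/906 = 51.3%, the standard therapy 453/713 = 63.5% → the standard therapy
Overall: Drug B 1610/3128 = 51.5%, the standard therapy 1772/3787 = 46.8% → Drug B
The standard therapy wins each disease group but Drug B wins overall — the comparison reverses. The standard therapy's patients skew toward stage IV, which has a lower base rate.

No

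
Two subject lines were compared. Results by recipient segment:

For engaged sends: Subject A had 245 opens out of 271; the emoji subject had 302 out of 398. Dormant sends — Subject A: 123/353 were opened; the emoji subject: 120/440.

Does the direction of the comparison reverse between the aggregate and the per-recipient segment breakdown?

Engaged: Subject A 245/271 = 90.4%, the emoji subject 302/398 = 75.9% → Subject A
Dormant: Subject A 123/353 = 34.8%, the emoji subject 120/440 = 27.3% → Subject A
Overall: Subject A 368/624 = 59.0%, the emoji subject 422/838 = 50.4% → Subject A
Subject A wins overall and in every recipient group — no reversal.

No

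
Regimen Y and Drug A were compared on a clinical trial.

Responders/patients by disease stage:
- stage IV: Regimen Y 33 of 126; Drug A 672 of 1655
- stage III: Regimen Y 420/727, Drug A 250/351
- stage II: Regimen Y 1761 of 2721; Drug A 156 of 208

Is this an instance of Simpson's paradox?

Stage IV: Regimen Y 33/126 = 26.2%, Drug A 672/1655 = 40.6% → Drug A
Stage III: Regimen Y 420/727 = 57.8%, Drug A 250/351 = 71.2% → Drug A
Stage II: Regimen Y 1761/2721 = 64.7%, Drug A 156/208 = 75.0% → Drug A
Overall: Regimen Y 2214/3574 = 61.9%, Drug A 1078/2214 = 48.7% → Regimen Y
Drug A wins each disease group but Regimen Y wins overall — the comparison reverses. Drug A's patients skew toward stage IV, which has a lower base rate.

Yes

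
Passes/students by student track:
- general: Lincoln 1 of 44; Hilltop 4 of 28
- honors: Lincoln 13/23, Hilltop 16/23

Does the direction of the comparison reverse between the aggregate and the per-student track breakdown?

No

General: Lincoln 1/44 = 2.3%, Hilltop 4/28 = 14.3% → Hilltop
Honors: Lincoln 13/23 = 56.5%, Hilltop 16/23 = 69.6% → Hilltop
Overall: Lincoln 14/67 = 20.9%, Hilltop 20/51 = 39.2% → Hilltop
Hilltop wins overall and in every student group — no reversal.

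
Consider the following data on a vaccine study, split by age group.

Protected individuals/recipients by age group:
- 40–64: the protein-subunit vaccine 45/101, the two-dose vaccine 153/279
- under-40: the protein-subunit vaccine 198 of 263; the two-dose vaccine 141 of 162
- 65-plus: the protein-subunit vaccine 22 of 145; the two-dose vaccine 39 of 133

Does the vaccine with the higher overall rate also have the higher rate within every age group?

40–64: the protein-subunit vaccine 45/101 = 44.6%, the two-dose vaccine 153/279 = 54.8% → the two-dose vaccine
Under-40: the protein-subunit vaccine 198/263 = 75.3%, the two-dose vaccine 141/162 = 87.0% → the two-dose vaccine
65-plus: the protein-subunit vaccine 22/145 = 15.2%, the two-dose vaccine 39/133 = 29.3% → the two-dose vaccine
Overall: the protein-subunit vaccine 265/509 = 52.1%, the two-dose vaccine 333/574 = 58.0% → the two-dose vaccine
The two-dose vaccine wins overall and in every age group — no reversal.

Yes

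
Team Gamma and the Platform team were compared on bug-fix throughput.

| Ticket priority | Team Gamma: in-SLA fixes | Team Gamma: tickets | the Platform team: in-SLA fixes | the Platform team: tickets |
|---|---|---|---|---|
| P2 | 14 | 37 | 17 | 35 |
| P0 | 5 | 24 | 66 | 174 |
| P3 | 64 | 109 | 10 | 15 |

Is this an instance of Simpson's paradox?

P2: Team Gamma 14/37 = 37.8%, the Platform team 17/35 = 48.6% → the Platform team
P0: Team Gamma 5/24 = 20.8%, the Platform team 66/174 = 37.9% → the Platform team
P3: Team Gamma 64/109 = 58.7%, the Platform team 10/15 = 66.7% → the Platform team
Overall: Team Gamma 83/170 = 48.8%, the Platform team 93/224 = 41.5% → Team Gamma
The Platform team wins each ticket group but Team Gamma wins overall — the comparison reverses. The Platform team's tickets skew toward P0, which has a lower base rate.

Yes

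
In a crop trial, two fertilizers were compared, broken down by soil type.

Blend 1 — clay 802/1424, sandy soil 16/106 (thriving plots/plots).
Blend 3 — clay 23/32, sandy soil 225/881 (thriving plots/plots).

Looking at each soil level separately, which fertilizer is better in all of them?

Clay: Blend 1 802/1424 = 56.3%, Blend 3 23/32 = 71.9% → Blend 3
Sandy soil: Blend 1 16/106 = 15.1%, Blend 3 225/881 = 25.5% → Blend 3
Blend 3 has the higher rate in both groups.

Blend 3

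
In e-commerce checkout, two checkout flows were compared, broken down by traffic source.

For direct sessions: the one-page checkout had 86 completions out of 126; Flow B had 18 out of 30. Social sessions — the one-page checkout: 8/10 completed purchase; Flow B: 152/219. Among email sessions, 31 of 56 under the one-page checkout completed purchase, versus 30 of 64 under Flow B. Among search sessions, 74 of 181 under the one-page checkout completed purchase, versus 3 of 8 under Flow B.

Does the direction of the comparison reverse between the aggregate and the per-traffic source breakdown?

Yes

Direct: the one-page checkout 86/126 = 68.3%, Flow B 18/30 = 60.0% → the one-page checkout
Social: the one-page checkout 8/10 = 80.0%, Flow B 152/219 = 69.4% → the one-page checkout
Email: the one-page checkout 31/56 = 55.4%, Flow B 30/64 = 46.9% → the one-page checkout
Search: the one-page checkout 74/181 = 40.9%, Flow B 3/8 = 37.5% → the one-page checkout
Overall: the one-page checkout 199/373 = 53.4%, Flow B 203/321 = 63.2% → Flow B
The one-page checkout wins each traffic group but Flow B wins overall — the comparison reverses. The one-page checkout's sessions skew toward search, which has a lower base rate.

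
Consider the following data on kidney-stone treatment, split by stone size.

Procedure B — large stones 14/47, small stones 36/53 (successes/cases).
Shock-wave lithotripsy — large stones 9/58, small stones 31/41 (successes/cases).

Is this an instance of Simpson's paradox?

Large stones: Procedure B 14/47 = 29.8%, shock-wave lithotripsy 9/58 = 15.5% → Procedure B
Small stones: Procedure B 36/53 = 67.9%, shock-wave lithotripsy 31/41 = 75.6% → shock-wave lithotripsy
Overall: Procedure B 50/100 = 50.0%, shock-wave lithotripsy 40/99 = 40.4% → Procedure B
Neither sweeps: Procedure B wins 1 of 2 groups, shock-wave lithotripsy wins 1. Procedure B wins overall but not every group — no Simpson reversal.

No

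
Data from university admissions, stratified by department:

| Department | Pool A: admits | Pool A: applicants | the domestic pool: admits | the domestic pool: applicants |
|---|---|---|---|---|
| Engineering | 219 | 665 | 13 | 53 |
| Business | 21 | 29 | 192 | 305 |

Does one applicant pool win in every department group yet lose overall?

Engineering: Pool A 219/665 = 32.9%, the domestic pool 13/53 = 24.5% → Pool A
Business: Pool A 21/29 = 72.4%, the domestic pool 192/305 = 63.0% → Pool A
Overall: Pool A 240/694 = 34.6%, the domestic pool 205/358 = 57.3% → the domestic pool
Pool A wins each department group but the domestic pool wins overall — the comparison reverses. Pool A's applicants skew toward Engineering, which has a lower base rate.

Yes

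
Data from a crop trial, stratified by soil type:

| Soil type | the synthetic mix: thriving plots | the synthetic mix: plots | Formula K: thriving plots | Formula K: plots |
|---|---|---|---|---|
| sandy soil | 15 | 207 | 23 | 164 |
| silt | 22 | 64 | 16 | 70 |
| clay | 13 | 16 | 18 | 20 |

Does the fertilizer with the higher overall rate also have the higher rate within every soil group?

No

Sandy soil: the synthetic mix 15/207 = 7.2%, Formula K 23/164 = 14.0% → Formula K
Silt: the synthetic mix 22/64 = 34.4%, Formula K 16/70 = 22.9% → the synthetic mix
Clay: the synthetic mix 13/16 = 81.2%, Formula K 18/20 = 90.0% → Formula K
Overall: the synthetic mix 50/287 = 17.4%, Formula K 57/254 = 22.4% → Formula K
Neither sweeps: the synthetic mix wins 1 of 3 groups, Formula K wins 2. Formula K wins overall but not every group — no Simpson reversal.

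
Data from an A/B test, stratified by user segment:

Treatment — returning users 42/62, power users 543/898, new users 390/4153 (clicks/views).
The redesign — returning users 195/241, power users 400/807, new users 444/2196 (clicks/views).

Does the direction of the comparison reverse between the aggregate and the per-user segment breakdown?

Returning users: Treatment 42/62 = 67.7%, the redesign 195/241 = 80.9% → the redesign
Power users: Treatment 543/898 = 60.5%, the redesign 400/807 = 49.6% → Treatment
New users: Treatment 390/4153 = 9.4%, the redesign 444/2196 = 20.2% → the redesign
Overall: Treatment 975/5113 = 19.1%, the redesign 1039/3244 = 32.0% → the redesign
Neither sweeps: Treatment wins 1 of 3 groups, the redesign wins 2. The redesign wins overall but not every group — no Simpson reversal.

No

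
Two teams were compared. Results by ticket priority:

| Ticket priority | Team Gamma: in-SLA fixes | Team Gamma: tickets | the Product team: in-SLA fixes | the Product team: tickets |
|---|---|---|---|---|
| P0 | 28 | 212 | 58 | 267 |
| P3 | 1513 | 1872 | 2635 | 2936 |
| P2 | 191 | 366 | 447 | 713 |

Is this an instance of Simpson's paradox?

No

P0: Team Gamma 28/212 = 13.2%, the Product team 58/267 = 21.7% → the Product team
P3: Team Gamma 1513/1872 = 80.8%, the Product team 2635/2936 = 89.7% → the Product team
P2: Team Gamma 191/366 = 52.2%, the Product team 447/713 = 62.7% → the Product team
Overall: Team Gamma 1732/2450 = 70.7%, the Product team 3140/3916 = 80.2% → the Product team
The Product team wins overall and in every ticket group — no reversal.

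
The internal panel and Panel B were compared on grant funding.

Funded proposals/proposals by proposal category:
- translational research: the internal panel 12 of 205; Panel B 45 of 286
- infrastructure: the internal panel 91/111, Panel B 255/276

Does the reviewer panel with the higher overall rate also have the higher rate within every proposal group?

Yes

Translational research: the internal panel 12/205 = 5.9%, Panel B 45/286 = 15.7% → Panel B
Infrastructure: the internal panel 91/111 = 82.0%, Panel B 255/276 = 92.4% → Panel B
Overall: the internal panel 103/316 = 32.6%, Panel B 300/562 = 53.4% → Panel B
Panel B wins overall and in every proposal group — no reversal.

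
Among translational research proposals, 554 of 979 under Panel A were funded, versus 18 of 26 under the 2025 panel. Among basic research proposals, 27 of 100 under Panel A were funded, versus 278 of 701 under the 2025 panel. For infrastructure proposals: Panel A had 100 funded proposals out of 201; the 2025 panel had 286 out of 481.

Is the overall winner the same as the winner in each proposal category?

Translational research: Panel A 554/979 = 56.6%, the 2025 panel 18/26 = 69.2% → the 2025 panel
Basic research: Panel A 27/100 = 27.0%, the 2025 panel 278/701 = 39.7% → the 2025 panel
Infrastructure: Panel A 100/201 = 49.8%, the 2025 panel 286/481 = 59.5% → the 2025 panel
Overall: Panel A 681/1280 = 53.2%, the 2025 panel 582/1208 = 48.2% → Panel A
The 2025 panel wins each proposal group but Panel A wins overall — the comparison reverses. The 2025 panel's proposals skew toward basic research, which has a lower base rate.

No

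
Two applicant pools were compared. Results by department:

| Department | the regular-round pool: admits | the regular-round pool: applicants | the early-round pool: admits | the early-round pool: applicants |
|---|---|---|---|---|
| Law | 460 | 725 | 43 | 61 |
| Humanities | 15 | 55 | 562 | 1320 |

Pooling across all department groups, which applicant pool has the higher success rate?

Law: the regular-round pool 460/725 = 63.4%, the early-round pool 43/61 = 70.5% → the early-round pool
Humanities: the regular-round pool 15/55 = 27.3%, the early-round pool 562/1320 = 42.6% → the early-round pool
Overall: the regular-round pool 475/780 = 60.9%, the early-round pool 605/1381 = 43.8% → the regular-round pool
(The early-round pool wins every department group but the regular-round pool wins overall — the early-round pool's applicants skew toward the low-rate Humanities group.)

the regular-round pool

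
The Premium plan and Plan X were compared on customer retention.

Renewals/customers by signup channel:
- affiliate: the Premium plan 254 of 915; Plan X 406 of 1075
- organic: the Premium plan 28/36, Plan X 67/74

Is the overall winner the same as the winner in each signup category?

Affiliate: the Premium plan 254/915 = 27.8%, Plan X 406/1075 = 37.8% → Plan X
Organic: the Premium plan 28/36 = 77.8%, Plan X 67/74 = 90.5% → Plan X
Overall: the Premium plan 282/951 = 29.7%, Plan X 473/1149 = 41.2% → Plan X
Plan X wins overall and in every signup group — no reversal.

Yes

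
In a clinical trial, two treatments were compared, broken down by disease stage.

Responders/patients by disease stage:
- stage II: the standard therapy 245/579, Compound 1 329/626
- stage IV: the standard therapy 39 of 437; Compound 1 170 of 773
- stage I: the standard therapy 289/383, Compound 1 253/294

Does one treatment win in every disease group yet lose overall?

No

Stage II: the standard therapy 245/579 = 42.3%, Compound 1 329/626 = 52.6% → Compound 1
Stage IV: the standard therapy 39/437 = 8.9%, Compound 1 170/773 = 22.0% → Compound 1
Stage I: the standard therapy 289/383 = 75.5%, Compound 1 253/294 = 86.1% → Compound 1
Overall: the standard therapy 573/1399 = 41.0%, Compound 1 752/1693 = 44.4% → Compound 1
Compound 1 wins overall and in every disease group — no reversal.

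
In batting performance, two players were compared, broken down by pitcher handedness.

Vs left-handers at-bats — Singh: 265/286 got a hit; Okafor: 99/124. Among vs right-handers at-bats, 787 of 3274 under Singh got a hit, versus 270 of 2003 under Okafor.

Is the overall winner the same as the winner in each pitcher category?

Vs left-handers: Singh 265/286 = 92.7%, Okafor 99/124 = 79.8% → Singh
Vs right-handers: Singh 787/3274 = 24.0%, Okafor 270/2003 = 13.5% → Singh
Overall: Singh 1052/3560 = 29.6%, Okafor 369/2127 = 17.3% → Singh
Singh wins overall and in every pitcher group — no reversal.

Yes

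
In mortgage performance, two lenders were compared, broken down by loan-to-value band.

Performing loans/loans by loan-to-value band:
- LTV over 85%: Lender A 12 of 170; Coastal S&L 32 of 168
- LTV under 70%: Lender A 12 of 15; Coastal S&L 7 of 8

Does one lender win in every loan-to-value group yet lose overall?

LTV over 85%: Lender A 12/170 = 7.1%, Coastal S&L 32/168 = 19.0% → Coastal S&L
LTV under 70%: Lender A 12/15 = 80.0%, Coastal S&L 7/8 = 87.5% → Coastal S&L
Overall: Lender A 24/185 = 13.0%, Coastal S&L 39/176 = 22.2% → Coastal S&L
Coastal S&L wins overall and in every loan-to-value group — no reversal.

No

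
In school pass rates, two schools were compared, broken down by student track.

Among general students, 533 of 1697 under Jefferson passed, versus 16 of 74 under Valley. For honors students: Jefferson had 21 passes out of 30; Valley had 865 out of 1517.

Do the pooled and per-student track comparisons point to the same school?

General: Jefferson 533/1697 = 31.4%, Valley 16/74 = 21.6% → Jefferson
Honors: Jefferson 21/30 = 70.0%, Valley 865/1517 = 57.0% → Jefferson
Overall: Jefferson 554/1727 = 32.1%, Valley 881/1591 = 55.4% → Valley
Jefferson wins each student group but Valley wins overall — the comparison reverses. Jefferson's students skew toward general, which has a lower base rate.

No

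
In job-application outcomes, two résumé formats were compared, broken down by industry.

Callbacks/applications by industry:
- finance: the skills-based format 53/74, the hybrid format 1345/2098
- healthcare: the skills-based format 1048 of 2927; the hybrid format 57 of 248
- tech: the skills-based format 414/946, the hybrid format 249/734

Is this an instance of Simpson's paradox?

Finance: the skills-based format 53/74 = 71.6%, the hybrid format 1345/2098 = 64.1% → the skills-based format
Healthcare: the skills-based format 1048/2927 = 35.8%, the hybrid format 57/248 = 23.0% → the skills-based format
Tech: the skills-based format 414/946 = 43.8%, the hybrid format 249/734 = 33.9% → the skills-based format
Overall: the skills-based format 1515/3947 = 38.4%, the hybrid format 1651/3080 = 53.6% → the hybrid format
The skills-based format wins each industry group but the hybrid format wins overall — the comparison reverses. The skills-based format's applications skew toward healthcare, which has a lower base rate.

Yes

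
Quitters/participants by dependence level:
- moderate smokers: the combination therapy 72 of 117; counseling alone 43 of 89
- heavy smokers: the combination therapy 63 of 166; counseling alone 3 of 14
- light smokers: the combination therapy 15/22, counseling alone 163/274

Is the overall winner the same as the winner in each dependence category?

No

Moderate smokers: the combination therapy 72/117 = 61.5%, counseling alone 43/89 = 48.3% → the combination therapy
Heavy smokers: the combination therapy 63/166 = 38.0%, counseling alone 3/14 = 21.4% → the combination therapy
Light smokers: the combination therapy 15/22 = 68.2%, counseling alone 163/274 = 59.5% → the combination therapy
Overall: the combination therapy 150/305 = 49.2%, counseling alone 209/377 = 55.4% → counseling alone
The combination therapy wins each dependence group but counseling alone wins overall — the comparison reverses. The combination therapy's participants skew toward heavy smokers, which has a lower base rate.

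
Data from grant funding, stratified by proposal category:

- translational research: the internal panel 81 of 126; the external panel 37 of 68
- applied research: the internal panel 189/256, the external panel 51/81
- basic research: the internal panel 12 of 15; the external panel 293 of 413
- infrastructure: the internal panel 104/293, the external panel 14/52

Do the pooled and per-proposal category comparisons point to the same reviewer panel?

Translational research: the internal panel 81/126 = 64.3%, the external panel 37/68 = 54.4% → the internal panel
Applied research: the internal panel 189/256 = 73.8%, the external panel 51/81 = 63.0% → the internal panel
Basic research: the internal panel 12/15 = 80.0%, the external panel 293/413 = 70.9% → the internal panel
Infrastructure: the internal panel 104/293 = 35.5%, the external panel 14/52 = 26.9% → the internal panel
Overall: the internal panel 386/690 = 55.9%, the external panel 395/614 = 64.3% → the external panel
The internal panel wins each proposal group but the external panel wins overall — the comparison reverses. The internal panel's proposals skew toward infrastructure, which has a lower base rate.

No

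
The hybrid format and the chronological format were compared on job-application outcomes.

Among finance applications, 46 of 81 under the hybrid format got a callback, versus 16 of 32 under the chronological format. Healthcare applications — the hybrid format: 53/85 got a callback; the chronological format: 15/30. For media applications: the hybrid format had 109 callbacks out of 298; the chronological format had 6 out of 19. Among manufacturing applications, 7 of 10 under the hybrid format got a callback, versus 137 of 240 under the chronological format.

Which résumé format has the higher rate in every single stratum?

Finance: the hybrid format 46/81 = 56.8%, the chronological format 16/32 = 50.0% → the hybrid format
Healthcare: the hybrid format 53/85 = 62.4%, the chronological format 15/30 = 50.0% → the hybrid format
Media: the hybrid format 109/298 = 36.6%, the chronological format 6/19 = 31.6% → the hybrid format
Manufacturing: the hybrid format 7/10 = 70.0%, the chronological format 137/240 = 57.1% → the hybrid format
The hybrid format has the higher rate in all 4 groups.

the hybrid format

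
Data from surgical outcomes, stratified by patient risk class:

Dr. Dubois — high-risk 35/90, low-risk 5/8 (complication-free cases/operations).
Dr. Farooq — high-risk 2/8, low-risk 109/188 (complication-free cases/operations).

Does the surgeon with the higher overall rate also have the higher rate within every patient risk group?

High-risk: Dr. Dubois 35/90 = 38.9%, Dr. Farooq 2/8 = 25.0% → Dr. Dubois
Low-risk: Dr. Dubois 5/8 = 62.5%, Dr. Farooq 109/188 = 58.0% → Dr. Dubois
Overall: Dr. Dubois 40/98 = 40.8%, Dr. Farooq 111/196 = 56.6% → Dr. Farooq
Dr. Dubois wins each patient risk group but Dr. Farooq wins overall — the comparison reverses. Dr. Dubois's operations skew toward high-risk, which has a lower base rate.

No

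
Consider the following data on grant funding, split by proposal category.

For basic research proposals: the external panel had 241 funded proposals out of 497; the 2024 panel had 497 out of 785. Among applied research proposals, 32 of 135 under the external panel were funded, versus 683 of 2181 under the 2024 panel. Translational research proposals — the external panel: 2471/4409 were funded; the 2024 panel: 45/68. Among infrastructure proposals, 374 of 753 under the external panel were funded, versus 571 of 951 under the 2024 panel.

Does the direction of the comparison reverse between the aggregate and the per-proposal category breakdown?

Yes

Basic research: the external panel 241/497 = 48.5%, the 2024 panel 497/785 = 63.3% → the 2024 panel
Applied research: the external panel 32/135 = 23.7%, the 2024 panel 683/2181 = 31.3% → the 2024 panel
Translational research: the external panel 2471/4409 = 56.0%, the 2024 panel 45/68 = 66.2% → the 2024 panel
Infrastructure: the external panel 374/753 = 49.7%, the 2024 panel 571/951 = 60.0% → the 2024 panel
Overall: the external panel 3118/5794 = 53.8%, the 2024 panel 1796/3985 = 45.1% → the external panel
The 2024 panel wins each proposal group but the external panel wins overall — the comparison reverses. The 2024 panel's proposals skew toward applied research, which has a lower base rate.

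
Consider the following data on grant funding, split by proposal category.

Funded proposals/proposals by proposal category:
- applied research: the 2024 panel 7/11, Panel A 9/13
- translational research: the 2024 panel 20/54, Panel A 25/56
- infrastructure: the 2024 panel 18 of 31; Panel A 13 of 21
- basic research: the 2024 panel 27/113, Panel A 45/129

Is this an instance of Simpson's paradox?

No

Applied research: the 2024 panel 7/11 = 63.6%, Panel A 9/13 = 69.2% → Panel A
Translational research: the 2024 panel 20/54 = 37.0%, Panel A 25/56 = 44.6% → Panel A
Infrastructure: the 2024 panel 18/31 = 58.1%, Panel A 13/21 = 61.9% → Panel A
Basic research: the 2024 panel 27/113 = 23.9%, Panel A 45/129 = 34.9% → Panel A
Overall: the 2024 panel 72/209 = 34.4%, Panel A 92/219 = 42.0% → Panel A
Panel A wins overall and in every proposal group — no reversal.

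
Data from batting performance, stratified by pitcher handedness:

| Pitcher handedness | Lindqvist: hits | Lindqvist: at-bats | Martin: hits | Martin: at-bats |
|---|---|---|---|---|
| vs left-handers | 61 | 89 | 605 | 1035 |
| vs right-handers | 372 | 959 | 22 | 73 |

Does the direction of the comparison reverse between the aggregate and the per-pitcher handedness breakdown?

Yes

Vs left-handers: Lindqvist 61/89 = 68.5%, Martin 605/1035 = 58.5% → Lindqvist
Vs right-handers: Lindqvist 372/959 = 38.8%, Martin 22/73 = 30.1% → Lindqvist
Overall: Lindqvist 433/1048 = 41.3%, Martin 627/1108 = 56.6% → Martin
Lindqvist wins each pitcher group but Martin wins overall — the comparison reverses. Lindqvist's at-bats skew toward vs right-handers, which has a lower base rate.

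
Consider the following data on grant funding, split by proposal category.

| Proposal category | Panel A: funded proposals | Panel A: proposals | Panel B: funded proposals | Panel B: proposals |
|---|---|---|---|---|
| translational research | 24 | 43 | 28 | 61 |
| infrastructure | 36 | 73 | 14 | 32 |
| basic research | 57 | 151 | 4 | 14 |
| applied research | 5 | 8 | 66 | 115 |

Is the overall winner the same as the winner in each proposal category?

No

Translational research: Panel A 24/43 = 55.8%, Panel B 28/61 = 45.9% → Panel A
Infrastructure: Panel A 36/73 = 49.3%, Panel B 14/32 = 43.8% → Panel A
Basic research: Panel A 57/151 = 37.7%, Panel B 4/14 = 28.6% → Panel A
Applied research: Panel A 5/8 = 62.5%, Panel B 66/115 = 57.4% → Panel A
Overall: Panel A 122/275 = 44.4%, Panel B 112/222 = 50.5% → Panel B
Panel A wins each proposal group but Panel B wins overall — the comparison reverses. Panel A's proposals skew toward basic research, which has a lower base rate.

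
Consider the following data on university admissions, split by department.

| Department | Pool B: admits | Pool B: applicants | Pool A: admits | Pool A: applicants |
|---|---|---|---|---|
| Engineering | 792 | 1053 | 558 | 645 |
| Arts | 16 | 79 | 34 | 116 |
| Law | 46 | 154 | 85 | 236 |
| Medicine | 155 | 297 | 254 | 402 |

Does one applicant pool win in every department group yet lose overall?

No

Engineering: Pool B 792/1053 = 75.2%, Pool A 558/645 = 86.5% → Pool A
Arts: Pool B 16/79 = 20.3%, Pool A 34/116 = 29.3% → Pool A
Law: Pool B 46/154 = 29.9%, Pool A 85/236 = 36.0% → Pool A
Medicine: Pool B 155/297 = 52.2%, Pool A 254/402 = 63.2% → Pool A
Overall: Pool B 1009/1583 = 63.7%, Pool A 931/1399 = 66.5% → Pool A
Pool A wins overall and in every department group — no reversal.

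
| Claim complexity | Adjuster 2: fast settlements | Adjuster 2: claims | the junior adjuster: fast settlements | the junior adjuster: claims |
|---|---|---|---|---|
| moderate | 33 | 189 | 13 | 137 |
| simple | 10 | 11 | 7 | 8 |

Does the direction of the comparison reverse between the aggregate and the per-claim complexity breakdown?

No

Moderate: Adjuster 2 33/189 = 17.5%, the junior adjuster 13/137 = 9.5% → Adjuster 2
Simple: Adjuster 2 10/11 = 90.9%, the junior adjuster 7/8 = 87.5% → Adjuster 2
Overall: Adjuster 2 43/200 = 21.5%, the junior adjuster 20/145 = 13.8% → Adjuster 2
Adjuster 2 wins overall and in every claim group — no reversal.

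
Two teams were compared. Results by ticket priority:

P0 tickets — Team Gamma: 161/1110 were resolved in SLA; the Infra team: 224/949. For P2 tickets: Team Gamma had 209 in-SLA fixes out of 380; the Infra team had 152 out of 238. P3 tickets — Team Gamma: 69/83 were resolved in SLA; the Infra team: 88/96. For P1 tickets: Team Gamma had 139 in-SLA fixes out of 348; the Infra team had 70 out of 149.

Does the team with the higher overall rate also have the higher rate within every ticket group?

P0: Team Gamma 161/1110 = 14.5%, the Infra team 224/949 = 23.6% → the Infra team
P2: Team Gamma 209/380 = 55.0%, the Infra team 152/238 = 63.9% → the Infra team
P3: Team Gamma 69/83 = 83.1%, the Infra team 88/96 = 91.7% → the Infra team
P1: Team Gamma 139/348 = 39.9%, the Infra team 70/149 = 47.0% → the Infra team
Overall: Team Gamma 578/1921 = 30.1%, the Infra team 534/1432 = 37.3% → the Infra team
The Infra team wins overall and in every ticket group — no reversal.

Yes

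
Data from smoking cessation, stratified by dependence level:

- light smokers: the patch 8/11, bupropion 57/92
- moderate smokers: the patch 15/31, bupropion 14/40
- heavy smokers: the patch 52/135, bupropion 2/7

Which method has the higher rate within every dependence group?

Light smokers: the patch 8/11 = 72.7%, bupropion 57/92 = 62.0% → the patch
Moderate smokers: the patch 15/31 = 48.4%, bupropion 14/40 = 35.0% → the patch
Heavy smokers: the patch 52/135 = 38.5%, bupropion 2/7 = 28.6% → the patch
The patch has the higher rate in all 3 groups.

the patch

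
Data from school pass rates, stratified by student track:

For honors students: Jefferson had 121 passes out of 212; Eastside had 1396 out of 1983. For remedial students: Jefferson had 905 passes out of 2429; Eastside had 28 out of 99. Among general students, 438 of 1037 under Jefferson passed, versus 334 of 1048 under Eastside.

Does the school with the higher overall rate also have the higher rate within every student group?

Honors: Jefferson 121/212 = 57.1%, Eastside 1396/1983 = 70.4% → Eastside
Remedial: Jefferson 905/2429 = 37.3%, Eastside 28/99 = 28.3% → Jefferson
General: Jefferson 438/1037 = 42.2%, Eastside 334/1048 = 31.9% → Jefferson
Overall: Jefferson 1464/3678 = 39.8%, Eastside 1758/3130 = 56.2% → Eastside
Neither sweeps: Jefferson wins 2 of 3 groups, Eastside wins 1. Eastside wins overall but not every group — no Simpson reversal.

No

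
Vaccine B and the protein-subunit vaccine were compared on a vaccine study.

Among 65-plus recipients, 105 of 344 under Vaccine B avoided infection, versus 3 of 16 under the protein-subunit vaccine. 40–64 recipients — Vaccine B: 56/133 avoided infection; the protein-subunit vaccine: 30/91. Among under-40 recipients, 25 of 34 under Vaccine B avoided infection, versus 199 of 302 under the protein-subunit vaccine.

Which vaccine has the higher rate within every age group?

65-plus: Vaccine B 105/344 = 30.5%, the protein-subunit vaccine 3/16 = 18.8% → Vaccine B
40–64: Vaccine B 56/133 = 42.1%, the protein-subunit vaccine 30/91 = 33.0% → Vaccine B
Under-40: Vaccine B 25/34 = 73.5%, the protein-subunit vaccine 199/302 = 65.9% → Vaccine B
Vaccine B has the higher rate in all 3 groups.

Vaccine B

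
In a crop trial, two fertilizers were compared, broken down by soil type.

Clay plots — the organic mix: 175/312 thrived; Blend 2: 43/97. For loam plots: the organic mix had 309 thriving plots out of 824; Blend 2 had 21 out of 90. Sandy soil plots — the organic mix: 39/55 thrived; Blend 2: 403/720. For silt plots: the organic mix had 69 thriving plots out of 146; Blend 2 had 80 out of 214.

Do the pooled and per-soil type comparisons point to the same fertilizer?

No

Clay: the organic mix 175/312 = 56.1%, Blend 2 43/97 = 44.3% → the organic mix
Loam: the organic mix 309/824 = 37.5%, Blend 2 21/90 = 23.3% → the organic mix
Sandy soil: the organic mix 39/55 = 70.9%, Blend 2 403/720 = 56.0% → the organic mix
Silt: the organic mix 69/146 = 47.3%, Blend 2 80/214 = 37.4% → the organic mix
Overall: the organic mix 592/1337 = 44.3%, Blend 2 547/1121 = 48.8% → Blend 2
The organic mix wins each soil group but Blend 2 wins overall — the comparison reverses. The organic mix's plots skew toward loam, which has a lower base rate.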